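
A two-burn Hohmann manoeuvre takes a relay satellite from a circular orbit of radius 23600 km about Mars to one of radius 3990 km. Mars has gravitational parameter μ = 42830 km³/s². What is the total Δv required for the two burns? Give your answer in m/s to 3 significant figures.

The Hohmann ellipse has a_t = (r₁ + r₂)/2 = 13795 km.
At r₁ the circular-orbit speed is v₁ = √(μ/r₁) = 1.347156 km/s.
Transfer-orbit speed at r₁ (vis-viva): v_a = √[μ(2/r₁ − 1/a_t)] = 0.7245087 km/s.
First burn Δv₁ = |v_a − v₁| = 0.6226 km/s.
Circular speed at r₂: v₂ = √(μ/r₂) = 3.276 km/s.
Transfer-orbit speed at r₂: v_p = √[μ(2/r₂ − 1/a_t)] = 4.285 km/s.
Second burn Δv₂ = |v₂ − v_p| = 1.009 km/s.
Δv = Δv₁ + Δv₂ = 0.6226 + 1.009 = 1.632 km/s.

Δv = 1630 m/s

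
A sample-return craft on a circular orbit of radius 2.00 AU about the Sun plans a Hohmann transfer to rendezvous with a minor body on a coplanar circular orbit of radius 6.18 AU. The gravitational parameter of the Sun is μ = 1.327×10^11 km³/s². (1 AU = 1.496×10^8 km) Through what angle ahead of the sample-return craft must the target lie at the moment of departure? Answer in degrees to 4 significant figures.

φ = 83.09°

In km: r₁ = 2.00 × 1.496×10^8 = 2.992×10^8 km; r₂ = 6.18 × 1.496×10^8 = 9.24528×10^8 km.
Semi-major axis of the transfer orbit: a_t = (2.992×10^8 + 9.24528×10^8)/2 = 6.11864×10^8 km.
Transfer time t = π√(a_t³/μ) = 1.30526×10^8 s.
Target angular speed ω₂ = √(μ/r₂³) = 1.29585×10^-8 rad/s.
Angle swept by the target during transfer: ω₂·t = 1.6914 rad = 96.91°.
The sample-return craft traverses 180° on the transfer ellipse, so the target must lead by 180° − 96.91° = 83.09°.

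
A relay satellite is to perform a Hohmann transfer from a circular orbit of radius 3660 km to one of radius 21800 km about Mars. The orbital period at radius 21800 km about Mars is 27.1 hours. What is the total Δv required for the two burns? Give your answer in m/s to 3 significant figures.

From Kepler's third law T² = 4π²r³/μ at r = 21800 km, T = 27.1 hours = 27.1 × 3600 s = 97560 s: μ = 4π²r³/T² = 42972.0 km³/s².
The Hohmann ellipse has a_t = (r₁ + r₂)/2 = 12730 km.
At r₁ the circular-orbit speed is v₁ = √(μ/r₁) = 3.4265 km/s.
Transfer-orbit speed at r₁ (vis-viva): v_p = √[μ(2/r₁ − 1/a_t)] = 4.4840 km/s.
First burn Δv₁ = |v_p − v₁| = 1.0575 km/s.
Circular speed at r₂: v₂ = √(μ/r₂) = 1.40399 km/s.
Transfer-orbit speed at r₂: v_a = √[μ(2/r₂ − 1/a_t)] = 0.752820 km/s.
Second burn Δv₂ = |v₂ − v_a| = 0.65117 km/s.
Δv = Δv₁ + Δv₂ = 1.0575 + 0.65117 = 1.709 km/s.

Δv = 1710 m/s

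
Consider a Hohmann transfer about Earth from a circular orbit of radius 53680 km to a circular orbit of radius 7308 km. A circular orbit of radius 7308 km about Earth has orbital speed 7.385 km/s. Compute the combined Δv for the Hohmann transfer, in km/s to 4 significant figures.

From the circular-orbit relation v² = μ/r at r = 7308 km: μ = v²r = (7.385)² × 7308 = 3.98565×10^5 km³/s².
Transfer-ellipse semi-major axis a_t = (r₁ + r₂)/2 = (53680 + 7308)/2 = 30494 km.
At r₁ the circular-orbit speed is v₁ = √(μ/r₁) = 2.725 km/s.
Transfer-orbit speed at r₁ (vis-viva equation): v_a = √[μ(2/r₁ − 1/a_t)] = 1.334 km/s.
First burn Δv₁ = |v_a − v₁| = 1.391 km/s.
At r₂, v₂ = √(μ/r₂) = 7.385 km/s.
Transfer-orbit speed at r₂: v_p = √[μ(2/r₂ − 1/a_t)] = 9.798 km/s.
Second burn Δv₂ = |v₂ − v_p| = 2.413 km/s.
Δv = Δv₁ + Δv₂ = 1.391 + 2.413 = 3.804 km/s.

Δv = 3.804 km/s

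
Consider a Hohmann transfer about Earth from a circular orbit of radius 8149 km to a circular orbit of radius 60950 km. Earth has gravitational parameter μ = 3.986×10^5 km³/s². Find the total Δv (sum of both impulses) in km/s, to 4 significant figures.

Transfer-ellipse semi-major axis a_t = (r₁ + r₂)/2 = (8149 + 60950)/2 = 34549.5 km.
Circular speed at r₁: v₁ = √(μ/r₁) = √(3.986×10^5/8149) = 6.9939 km/s.
Transfer-orbit speed at r₁ (v² = μ(2/r − 1/a)): v_p = √[μ(2/r₁ − 1/a_t)] = 9.2893 km/s.
First burn Δv₁ = |v_p − v₁| = 2.2954 km/s.
At r₂, v₂ = √(μ/r₂) = 2.5573 km/s.
Transfer-orbit speed at r₂: v_a = √[μ(2/r₂ − 1/a_t)] = 1.2420 km/s.
Second burn Δv₂ = |v₂ − v_a| = 1.3153 km/s.
Δv = Δv₁ + Δv₂ = 2.2954 + 1.3153 = 3.611 km/s.

Δv = 3.611 km/s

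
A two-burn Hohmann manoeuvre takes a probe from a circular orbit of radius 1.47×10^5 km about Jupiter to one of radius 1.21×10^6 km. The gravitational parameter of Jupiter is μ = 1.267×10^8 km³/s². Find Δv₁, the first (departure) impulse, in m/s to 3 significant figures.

Δv₁ = 9850 m/s

The Hohmann ellipse has a_t = (r₁ + r₂)/2 = 6.785×10^5 km.
Circular speed at r = 1.470×10^5 km: v_c = √(μ/r) = 29.3582 km/s.
Vis-viva on the transfer ellipse at r = 1.470×10^5 km gives v_t = √[μ(2/r − 1/a_t)] = 39.2055 km/s.
Δv₁ = |v_t − v_c| = |39.2055 − 29.3582| = 9.847 km/s.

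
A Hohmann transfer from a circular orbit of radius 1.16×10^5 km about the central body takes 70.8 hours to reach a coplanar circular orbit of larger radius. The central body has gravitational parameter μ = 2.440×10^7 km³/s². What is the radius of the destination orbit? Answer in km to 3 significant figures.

r₂ = 9.71×10^5 km

Transfer time t = 70.8 hours = 2.5488×10^5 s, and t = π√(a_t³/μ).
So a_t = (μ t²/π²)^(1/3) = (2.440×10^7 × (2.5488×10^5)² / π²)^(1/3) = 5.4357×10^5 km.
Since a_t = (r₁ + r₂)/2, r₂ = 2a_t − r₁ = 2×5.4357×10^5 − 1.160×10^5 = 9.7114×10^5 km.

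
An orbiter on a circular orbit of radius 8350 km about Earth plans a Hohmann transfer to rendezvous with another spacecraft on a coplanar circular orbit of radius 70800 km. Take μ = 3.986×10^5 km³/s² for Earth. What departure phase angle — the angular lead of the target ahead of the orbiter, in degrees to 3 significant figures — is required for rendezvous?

Semi-major axis of the transfer orbit: a_t = (8350 + 70800)/2 = 39575 km.
The half-period of the transfer ellipse is t = π√(a_t³/μ) = 39180 s.
Target angular speed ω₂ = √(μ/r₂³) = 3.351×10^-5 rad/s.
Angle swept by the target during transfer: ω₂·t = 1.3129 rad = 75.22°.
The orbiter traverses 180° on the transfer ellipse, so the target must lead by 180° − 75.22° = 105°.

φ = 105°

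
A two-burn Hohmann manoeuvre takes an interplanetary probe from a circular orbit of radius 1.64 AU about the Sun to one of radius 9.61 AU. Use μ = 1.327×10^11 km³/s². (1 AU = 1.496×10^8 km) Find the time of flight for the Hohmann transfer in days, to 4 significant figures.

t = 2437 days

In km: r₁ = 1.64 × 1.496×10^8 = 2.45344×10^8 km; r₂ = 9.61 × 1.496×10^8 = 1.437656×10^9 km.
Semi-major axis of the transfer orbit: a_t = (2.45344×10^8 + 1.437656×10^9)/2 = 8.415×10^8 km.
Transfer time t = π√(a_t³/μ) = π√((8.415×10^8)³ / 1.327×10^11) = 2.1052×10^8 s.
Converting: 2.1052×10^8 s ÷ 86400 s/day = 2437 days.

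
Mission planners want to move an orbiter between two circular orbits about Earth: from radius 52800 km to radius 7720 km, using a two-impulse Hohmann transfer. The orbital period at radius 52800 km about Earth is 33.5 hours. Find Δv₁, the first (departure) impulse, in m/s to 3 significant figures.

Δv₁ = 1360 m/s

From Kepler's third law T² = 4π²r³/μ at r = 52800 km, T = 33.5 hours = 33.5 × 3600 s = 1.206×10^5 s: μ = 4π²r³/T² = 3.99546×10^5 km³/s².
Transfer-ellipse semi-major axis a_t = (r₁ + r₂)/2 = (52800 + 7720)/2 = 30260 km.
Circular speed at r = 52800 km: v_c = √(μ/r) = 2.7508 km/s.
Transfer-orbit speed at the same r (vis-viva, a = a_t): v_t = √[μ(2/r − 1/a_t)] = 1.3894 km/s.
Δv₁ = |v_t − v_c| = |1.3894 − 2.7508| = 1.361 km/s.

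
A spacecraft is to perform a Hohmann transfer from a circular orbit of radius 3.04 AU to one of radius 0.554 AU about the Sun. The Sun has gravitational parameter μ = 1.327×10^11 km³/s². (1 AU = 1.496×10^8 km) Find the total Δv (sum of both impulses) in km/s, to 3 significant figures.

Δv = 19.6 km/s

In km: r₁ = 3.04 × 1.496×10^8 = 4.54784×10^8 km; r₂ = 0.554 × 1.496×10^8 = 8.28784×10^7 km.
Semi-major axis of the transfer orbit: a_t = (4.54784×10^8 + 8.28784×10^7)/2 = 2.688312×10^8 km.
At r₁ the circular-orbit speed is v₁ = √(μ/r₁) = 17.0818 km/s.
On the transfer ellipse at r₁, vis-viva equation gives v_a = √[μ(2/r₁ − 1/a_t)] = 9.48448 km/s.
First burn Δv₁ = |v_a − v₁| = 7.597 km/s.
Circular speed at r₂: v₂ = √(μ/r₂) = 40.01 km/s.
Transfer-orbit speed at r₂: v_p = √[μ(2/r₂ − 1/a_t)] = 52.04 km/s.
Second burn Δv₂ = |v₂ − v_p| = 12.03 km/s.
Δv = Δv₁ + Δv₂ = 7.597 + 12.03 = 19.63 km/s.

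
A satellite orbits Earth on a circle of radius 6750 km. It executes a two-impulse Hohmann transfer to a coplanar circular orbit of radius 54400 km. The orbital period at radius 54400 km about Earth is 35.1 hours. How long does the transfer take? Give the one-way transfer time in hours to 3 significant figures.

t = 7.39 hours

From Kepler's third law T² = 4π²r³/μ at r = 54400 km, T = 35.1 hours = 35.1 × 3600 s = 1.2636×10^5 s: μ = 4π²r³/T² = 3.98050×10^5 km³/s².
The Hohmann ellipse has a_t = (r₁ + r₂)/2 = 30575 km.
Half the transfer-orbit period gives t = π√(a_t³/μ) = 26620 s.
Converting: 26620 s ÷ 3600 s/hour = 7.39 hours.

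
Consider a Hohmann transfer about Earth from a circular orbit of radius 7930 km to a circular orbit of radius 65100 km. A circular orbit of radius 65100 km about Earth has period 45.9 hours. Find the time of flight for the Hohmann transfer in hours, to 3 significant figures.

From Kepler's third law T² = 4π²r³/μ at r = 65100 km, T = 45.9 hours = 45.9 × 3600 s = 1.6524×10^5 s: μ = 4π²r³/T² = 3.98908×10^5 km³/s².
The Hohmann ellipse has a_t = (r₁ + r₂)/2 = 36515 km.
Transfer time t = π√(a_t³/μ) = π√((36515)³ / 3.98908×10^5) = 34710 s.
Converting: 34710 s ÷ 3600 s/hour = 9.64 hours.

t = 9.64 hours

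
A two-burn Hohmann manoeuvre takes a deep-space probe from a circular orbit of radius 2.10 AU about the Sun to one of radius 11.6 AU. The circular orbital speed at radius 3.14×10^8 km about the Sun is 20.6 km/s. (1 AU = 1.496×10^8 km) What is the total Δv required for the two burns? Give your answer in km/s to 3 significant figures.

From the circular-orbit relation v² = μ/r at r = 3.14×10^8 km: μ = v²r = (20.6)² × 3.14×10^8 = 1.33249×10^11 km³/s².
In km: r₁ = 2.10 × 1.496×10^8 = 3.1416×10^8 km; r₂ = 11.6 × 1.496×10^8 = 1.73536×10^9 km.
The Hohmann ellipse has a_t = (r₁ + r₂)/2 = 1.02476×10^9 km.
Circular speed at r₁: v₁ = √(μ/r₁) = √(1.33249×10^11/3.1416×10^8) = 20.59475 km/s.
Transfer-orbit speed at r₁ (vis-viva equation): v_p = √[μ(2/r₁ − 1/a_t)] = 26.80034 km/s.
First burn Δv₁ = |v_p − v₁| = 6.206 km/s.
Circular speed at r₂: v₂ = √(μ/r₂) = 8.763 km/s.
Transfer-orbit speed at r₂: v_a = √[μ(2/r₂ − 1/a_t)] = 4.852 km/s.
Second burn Δv₂ = |v₂ − v_a| = 3.911 km/s.
Δv = Δv₁ + Δv₂ = 6.206 + 3.911 = 10.12 km/s.

Δv = 10.1 km/s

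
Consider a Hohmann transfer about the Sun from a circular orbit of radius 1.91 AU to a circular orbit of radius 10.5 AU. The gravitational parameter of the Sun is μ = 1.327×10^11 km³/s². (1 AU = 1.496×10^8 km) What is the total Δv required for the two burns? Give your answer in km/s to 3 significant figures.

Δv = 10.6 km/s

In km: r₁ = 1.91 × 1.496×10^8 = 2.85736×10^8 km; r₂ = 10.5 × 1.496×10^8 = 1.5708×10^9 km.
The Hohmann ellipse has a_t = (r₁ + r₂)/2 = 9.28268×10^8 km.
At r₁ the circular-orbit speed is v₁ = √(μ/r₁) = 21.55028 km/s.
On the transfer ellipse at r₁, vis-viva gives v_p = √[μ(2/r₁ − 1/a_t)] = 28.03346 km/s.
First burn Δv₁ = |v_p − v₁| = 6.48318 km/s.
At r₂, v₂ = √(μ/r₂) = 9.19126 km/s.
Transfer-orbit speed at r₂: v_a = √[μ(2/r₂ − 1/a_t)] = 5.09942 km/s.
Second burn Δv₂ = |v₂ − v_a| = 4.09184 km/s.
Total Δv = Δv₁ + Δv₂ = 10.58 km/s.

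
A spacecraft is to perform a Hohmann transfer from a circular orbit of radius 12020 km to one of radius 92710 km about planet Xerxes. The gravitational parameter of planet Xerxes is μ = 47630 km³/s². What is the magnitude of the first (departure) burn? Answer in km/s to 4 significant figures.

Semi-major axis of the transfer orbit: a_t = (12020 + 92710)/2 = 52365 km.
On the circular orbit at r = 12020 km, v_c = √(μ/r) = 1.9906 km/s.
Transfer-orbit speed at the same r (vis-viva, a = a_t): v_t = √[μ(2/r − 1/a_t)] = 2.6487 km/s.
Δv₁ = |v_t − v_c| = |2.6487 − 1.9906| = 0.6581 km/s.

Δv₁ = 0.6581 km/s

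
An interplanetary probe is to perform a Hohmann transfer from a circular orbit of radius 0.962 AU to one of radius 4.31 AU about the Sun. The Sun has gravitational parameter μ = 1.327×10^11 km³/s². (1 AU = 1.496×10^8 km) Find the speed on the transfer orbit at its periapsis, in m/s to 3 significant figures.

v = 38800 m/s

In km: r₁ = 0.962 × 1.496×10^8 = 1.439152×10^8 km; r₂ = 4.31 × 1.496×10^8 = 6.44776×10^8 km.
The Hohmann ellipse has a_t = (r₁ + r₂)/2 = 3.943456×10^8 km.
The periapsis of the transfer ellipse is at r = 1.439152×10^8 km.
Applying v² = μ(2/r − 1/a_t): v = 38.83 km/s.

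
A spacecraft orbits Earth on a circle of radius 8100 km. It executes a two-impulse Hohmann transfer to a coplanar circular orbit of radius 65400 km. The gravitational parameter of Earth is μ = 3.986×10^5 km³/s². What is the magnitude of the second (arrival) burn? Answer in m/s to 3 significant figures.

Δv₂ = 1310 m/s

The Hohmann ellipse has a_t = (r₁ + r₂)/2 = 36750 km.
Circular speed at r = 65400 km: v_c = √(μ/r) = 2.469 km/s.
Vis-viva on the transfer ellipse at r = 65400 km gives v_t = √[μ(2/r − 1/a_t)] = 1.159 km/s.
Δv₂ = |v_t − v_c| = |1.159 − 2.469| = 1.310 km/s.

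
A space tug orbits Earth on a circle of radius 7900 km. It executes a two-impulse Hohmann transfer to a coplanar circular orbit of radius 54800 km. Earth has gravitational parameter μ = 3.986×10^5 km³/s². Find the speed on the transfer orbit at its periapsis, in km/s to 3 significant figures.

v = 9.39 km/s

Semi-major axis of the transfer orbit: a_t = (7900 + 54800)/2 = 31350 km.
At periapsis, r = 7900 km.
Vis-viva: v = √[μ(2/r − 1/a_t)] = √[3.986×10^5 × (2/7900 − 1/31350)] = 9.391 km/s.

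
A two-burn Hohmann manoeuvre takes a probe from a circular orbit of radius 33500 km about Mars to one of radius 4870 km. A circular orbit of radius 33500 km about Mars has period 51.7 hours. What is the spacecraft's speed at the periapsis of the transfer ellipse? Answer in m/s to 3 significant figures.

From Kepler's third law T² = 4π²r³/μ at r = 33500 km, T = 51.7 hours = 51.7 × 3600 s = 1.8612×10^5 s: μ = 4π²r³/T² = 42845.8 km³/s².
Semi-major axis of the transfer orbit: a_t = (33500 + 4870)/2 = 19185 km.
At periapsis, r = 4870 km.
From the vis-viva equation, v = √[μ(2/r − 1/a_t)] = 3.920 km/s.

v = 3920 m/s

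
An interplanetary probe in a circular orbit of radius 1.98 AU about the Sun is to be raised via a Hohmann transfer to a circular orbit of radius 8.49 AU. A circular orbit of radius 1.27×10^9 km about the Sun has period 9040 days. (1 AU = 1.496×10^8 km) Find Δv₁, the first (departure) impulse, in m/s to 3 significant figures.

Δv₁ = 5790 m/s

From Kepler's third law T² = 4π²r³/μ at r = 1.27×10^9 km, T = 9040 days = 9040 × 86400 s = 7.81056×10^8 s: μ = 4π²r³/T² = 1.32558×10^11 km³/s².
In km: r₁ = 1.98 × 1.496×10^8 = 2.96208×10^8 km; r₂ = 8.49 × 1.496×10^8 = 1.270104×10^9 km.
The Hohmann ellipse has a_t = (r₁ + r₂)/2 = 7.83156×10^8 km.
Circular speed at r = 2.96208×10^8 km: v_c = √(μ/r) = 21.1546 km/s.
Vis-viva on the transfer ellipse at r = 2.96208×10^8 km gives v_t = √[μ(2/r − 1/a_t)] = 26.9402 km/s.
Δv₁ = |v_t − v_c| = |26.9402 − 21.1546| = 5.786 km/s.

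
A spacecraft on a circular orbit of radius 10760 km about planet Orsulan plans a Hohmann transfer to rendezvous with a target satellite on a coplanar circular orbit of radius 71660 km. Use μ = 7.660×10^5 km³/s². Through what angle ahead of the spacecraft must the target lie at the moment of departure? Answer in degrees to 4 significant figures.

φ = 101.5°

The Hohmann ellipse has a_t = (r₁ + r₂)/2 = 41210 km.
Transfer time t = π√(a_t³/μ) = 30030 s.
Target angular speed ω₂ = √(μ/r₂³) = 4.562×10^-5 rad/s.
Angle swept by the target during transfer: ω₂·t = 1.370 rad = 78.50°.
Arrival is 180° from departure on the ellipse, so φ = 180° − 78.50° = 101.5°.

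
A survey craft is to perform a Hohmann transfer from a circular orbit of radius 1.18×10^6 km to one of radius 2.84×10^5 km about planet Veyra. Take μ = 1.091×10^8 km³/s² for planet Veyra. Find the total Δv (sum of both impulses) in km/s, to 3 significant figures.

Transfer-ellipse semi-major axis a_t = (r₁ + r₂)/2 = (1.180×10^6 + 2.840×10^5)/2 = 7.320×10^5 km.
Circular speed at r₁: v₁ = √(μ/r₁) = √(1.091×10^8/1.180×10^6) = 9.615 km/s.
On the transfer ellipse at r₁, vis-viva gives v_a = √[μ(2/r₁ − 1/a_t)] = 5.989 km/s.
First burn Δv₁ = |v_a − v₁| = 3.626 km/s.
At r₂, v₂ = √(μ/r₂) = 19.600 km/s.
Transfer-orbit speed at r₂: v_p = √[μ(2/r₂ − 1/a_t)] = 24.885 km/s.
Second burn Δv₂ = |v₂ − v_p| = 5.285 km/s.
Δv = Δv₁ + Δv₂ = 3.626 + 5.285 = 8.911 km/s.

Δv = 8.91 km/s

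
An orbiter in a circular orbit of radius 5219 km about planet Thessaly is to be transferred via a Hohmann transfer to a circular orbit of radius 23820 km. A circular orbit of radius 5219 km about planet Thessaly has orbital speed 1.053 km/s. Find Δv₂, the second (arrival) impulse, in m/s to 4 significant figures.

From the circular-orbit relation v² = μ/r at r = 5219 km: μ = v²r = (1.053)² × 5219 = 5786.87 km³/s².
Transfer-ellipse semi-major axis a_t = (r₁ + r₂)/2 = (5219 + 23820)/2 = 14519.5 km.
Circular speed at r = 23820 km: v_c = √(μ/r) = 0.4929 km/s.
Transfer-orbit speed at the same r (vis-viva, a = a_t): v_t = √[μ(2/r − 1/a_t)] = 0.2955 km/s.
Δv₂ = |v_t − v_c| = |0.2955 − 0.4929| = 0.1974 km/s.

Δv₂ = 197.4 m/s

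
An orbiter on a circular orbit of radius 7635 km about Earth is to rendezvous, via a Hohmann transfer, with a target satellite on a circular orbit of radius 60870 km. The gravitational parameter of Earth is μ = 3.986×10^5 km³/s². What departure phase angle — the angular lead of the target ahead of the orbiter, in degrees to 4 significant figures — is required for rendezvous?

φ = 104.0°

Transfer-ellipse semi-major axis a_t = (r₁ + r₂)/2 = (7635 + 60870)/2 = 34252.5 km.
Transfer time t = π√(a_t³/μ) = 31544 s.
The target's mean motion on its circular orbit is ω₂ = √(μ/r₂³) = 4.2040×10^-5 rad/s.
Angle swept by the target during transfer: ω₂·t = 1.3261 rad = 75.98°.
Arrival is 180° from departure on the ellipse, so φ = 180° − 75.98° = 104.0°.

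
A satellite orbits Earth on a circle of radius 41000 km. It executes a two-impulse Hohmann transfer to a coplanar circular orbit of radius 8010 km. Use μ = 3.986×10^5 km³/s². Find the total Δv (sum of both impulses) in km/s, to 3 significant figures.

Δv = 3.41 km/s

Transfer-ellipse semi-major axis a_t = (r₁ + r₂)/2 = (41000 + 8010)/2 = 24505 km.
Circular speed at r₁: v₁ = √(μ/r₁) = √(3.986×10^5/41000) = 3.1180 km/s.
Transfer-orbit speed at r₁ (vis-viva equation): v_a = √[μ(2/r₁ − 1/a_t)] = 1.7826 km/s.
First burn Δv₁ = |v_a − v₁| = 1.3354 km/s.
At r₂, v₂ = √(μ/r₂) = 7.0543 km/s.
Transfer-orbit speed at r₂: v_p = √[μ(2/r₂ − 1/a_t)] = 9.1247 km/s.
Second burn Δv₂ = |v₂ − v_p| = 2.0704 km/s.
Total Δv = Δv₁ + Δv₂ = 3.406 km/s.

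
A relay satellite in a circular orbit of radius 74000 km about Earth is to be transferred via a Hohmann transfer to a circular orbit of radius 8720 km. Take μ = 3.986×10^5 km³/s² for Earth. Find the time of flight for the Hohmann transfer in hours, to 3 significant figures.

Semi-major axis of the transfer orbit: a_t = (74000 + 8720)/2 = 41360 km.
Transfer time t = π√(a_t³/μ) = π√((41360)³ / 3.986×10^5) = 41860 s.
Converting: 41860 s ÷ 3600 s/hour = 11.6 hours.

t = 11.6 hours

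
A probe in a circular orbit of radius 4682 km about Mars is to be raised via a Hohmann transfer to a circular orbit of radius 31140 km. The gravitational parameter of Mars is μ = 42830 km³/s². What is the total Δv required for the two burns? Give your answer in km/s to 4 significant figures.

Semi-major axis of the transfer orbit: a_t = (4682 + 31140)/2 = 17911 km.
At r₁ the circular-orbit speed is v₁ = √(μ/r₁) = 3.0245 km/s.
On the transfer ellipse at r₁, v² = μ(2/r − 1/a) gives v_p = √[μ(2/r₁ − 1/a_t)] = 3.9880 km/s.
First burn Δv₁ = |v_p − v₁| = 0.9635 km/s.
At r₂, v₂ = √(μ/r₂) = 1.1728 km/s.
Transfer-orbit speed at r₂: v_a = √[μ(2/r₂ − 1/a_t)] = 0.59961 km/s.
Second burn Δv₂ = |v₂ − v_a| = 0.5732 km/s.
Total Δv = Δv₁ + Δv₂ = 1.537 km/s.

Δv = 1.537 km/s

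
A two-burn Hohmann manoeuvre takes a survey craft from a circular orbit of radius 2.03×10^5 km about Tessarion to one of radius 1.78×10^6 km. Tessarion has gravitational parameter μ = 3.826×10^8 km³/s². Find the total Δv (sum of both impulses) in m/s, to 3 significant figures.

The Hohmann ellipse has a_t = (r₁ + r₂)/2 = 9.915×10^5 km.
Circular speed at r₁: v₁ = √(μ/r₁) = √(3.826×10^8/2.030×10^5) = 43.4135 km/s.
Transfer-orbit speed at r₁ (vis-viva): v_p = √[μ(2/r₁ − 1/a_t)] = 58.1685 km/s.
First burn Δv₁ = |v_p − v₁| = 14.755 km/s.
At r₂, v₂ = √(μ/r₂) = 14.66096 km/s.
Transfer-orbit speed at r₂: v_a = √[μ(2/r₂ − 1/a_t)] = 6.633827 km/s.
Second burn Δv₂ = |v₂ − v_a| = 8.0271 km/s.
Δv = Δv₁ + Δv₂ = 14.755 + 8.0271 = 22.78 km/s.

Δv = 22800 m/s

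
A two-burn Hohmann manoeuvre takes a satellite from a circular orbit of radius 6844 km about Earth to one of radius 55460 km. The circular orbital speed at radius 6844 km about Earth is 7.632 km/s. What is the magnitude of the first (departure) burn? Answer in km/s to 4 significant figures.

Δv₁ = 2.551 km/s

From the circular-orbit relation v² = μ/r at r = 6844 km: μ = v²r = (7.632)² × 6844 = 3.98645×10^5 km³/s².
Transfer-ellipse semi-major axis a_t = (r₁ + r₂)/2 = (6844 + 55460)/2 = 31152 km.
Circular speed at r = 6844 km: v_c = √(μ/r) = 7.6320 km/s.
Vis-viva on the transfer ellipse at r = 6844 km gives v_t = √[μ(2/r − 1/a_t)] = 10.183 km/s.
Δv₁ = |v_t − v_c| = |10.183 − 7.6320| = 2.551 km/s.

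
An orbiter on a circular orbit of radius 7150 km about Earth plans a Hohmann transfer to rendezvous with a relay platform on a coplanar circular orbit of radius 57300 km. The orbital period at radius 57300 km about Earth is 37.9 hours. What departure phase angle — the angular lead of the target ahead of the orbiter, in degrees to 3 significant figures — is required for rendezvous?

From Kepler's third law T² = 4π²r³/μ at r = 57300 km, T = 37.9 hours = 37.9 × 3600 s = 1.3644×10^5 s: μ = 4π²r³/T² = 3.98970×10^5 km³/s².
Transfer-ellipse semi-major axis a_t = (r₁ + r₂)/2 = (7150 + 57300)/2 = 32225 km.
Transfer time t = π√(a_t³/μ) = 28770 s.
Target angular speed ω₂ = √(μ/r₂³) = 4.605×10^-5 rad/s.
Angle swept by the target during transfer: ω₂·t = 1.325 rad = 75.92°.
Arrival is 180° from departure on the ellipse, so φ = 180° − 75.92° = 104°.

φ = 104°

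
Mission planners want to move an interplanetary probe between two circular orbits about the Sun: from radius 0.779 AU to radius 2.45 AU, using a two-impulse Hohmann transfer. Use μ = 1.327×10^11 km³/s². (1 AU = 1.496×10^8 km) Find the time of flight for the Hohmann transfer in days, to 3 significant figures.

In km: r₁ = 0.779 × 1.496×10^8 = 1.165384×10^8 km; r₂ = 2.45 × 1.496×10^8 = 3.6652×10^8 km.
Transfer-ellipse semi-major axis a_t = (r₁ + r₂)/2 = (1.165384×10^8 + 3.6652×10^8)/2 = 2.415292×10^8 km.
Half the transfer-orbit period gives t = π√(a_t³/μ) = 3.237×10^7 s.
Converting: 3.237×10^7 s ÷ 86400 s/day = 375 days.

t = 375 days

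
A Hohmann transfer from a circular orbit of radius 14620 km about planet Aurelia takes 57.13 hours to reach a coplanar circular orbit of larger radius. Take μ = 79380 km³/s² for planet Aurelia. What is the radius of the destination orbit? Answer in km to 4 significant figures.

Transfer time t = 57.13 hours = 2.05668×10^5 s, and t = π√(a_t³/μ).
So a_t = (μ t²/π²)^(1/3) = (79380 × (2.05668×10^5)² / π²)^(1/3) = 69810 km.
Since a_t = (r₁ + r₂)/2, r₂ = 2a_t − r₁ = 2×69810 − 14620 = 1.250×10^5 km.

r₂ = 1.250×10^5 km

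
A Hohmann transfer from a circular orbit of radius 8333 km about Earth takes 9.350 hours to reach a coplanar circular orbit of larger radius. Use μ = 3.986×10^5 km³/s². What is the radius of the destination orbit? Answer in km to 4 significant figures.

r₂ = 63200 km

Transfer time t = 9.350 hours = 33660 s, and t = π√(a_t³/μ).
So a_t = (μ t²/π²)^(1/3) = (3.986×10^5 × (33660)² / π²)^(1/3) = 35768 km.
Since a_t = (r₁ + r₂)/2, r₂ = 2a_t − r₁ = 2×35768 − 8333 = 63203 km.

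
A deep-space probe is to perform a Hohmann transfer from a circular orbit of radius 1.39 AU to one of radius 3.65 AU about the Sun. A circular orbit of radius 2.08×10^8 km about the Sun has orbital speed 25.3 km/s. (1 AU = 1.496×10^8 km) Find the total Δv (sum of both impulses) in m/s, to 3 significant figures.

Δv = 9170 m/s

From the circular-orbit relation v² = μ/r at r = 2.08×10^8 km: μ = v²r = (25.3)² × 2.08×10^8 = 1.33139×10^11 km³/s².
In km: r₁ = 1.39 × 1.496×10^8 = 2.07944×10^8 km; r₂ = 3.65 × 1.496×10^8 = 5.4604×10^8 km.
Transfer-ellipse semi-major axis a_t = (r₁ + r₂)/2 = (2.07944×10^8 + 5.4604×10^8)/2 = 3.76992×10^8 km.
Circular speed at r₁: v₁ = √(μ/r₁) = √(1.33139×10^11/2.07944×10^8) = 25.3034 km/s.
Transfer-orbit speed at r₁ (vis-viva equation): v_p = √[μ(2/r₁ − 1/a_t)] = 30.4527 km/s.
First burn Δv₁ = |v_p − v₁| = 5.149 km/s.
Circular speed at r₂: v₂ = √(μ/r₂) = 15.615 km/s.
Transfer-orbit speed at r₂: v_a = √[μ(2/r₂ − 1/a_t)] = 11.597 km/s.
Second burn Δv₂ = |v₂ − v_a| = 4.018 km/s.
Δv = Δv₁ + Δv₂ = 5.149 + 4.018 = 9.167 km/s.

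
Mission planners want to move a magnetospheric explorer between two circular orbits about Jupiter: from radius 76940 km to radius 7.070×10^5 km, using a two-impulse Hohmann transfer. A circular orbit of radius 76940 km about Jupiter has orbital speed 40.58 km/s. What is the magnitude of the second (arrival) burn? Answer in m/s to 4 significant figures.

From the circular-orbit relation v² = μ/r at r = 76940 km: μ = v²r = (40.58)² × 76940 = 1.26700×10^8 km³/s².
Semi-major axis of the transfer orbit: a_t = (76940 + 7.070×10^5)/2 = 3.9197×10^5 km.
Circular speed at r = 7.070×10^5 km: v_c = √(μ/r) = 13.387 km/s.
Transfer-orbit speed at the same r (vis-viva, a = a_t): v_t = √[μ(2/r − 1/a_t)] = 5.9310 km/s.
Δv₂ = |v_t − v_c| = |5.9310 − 13.387| = 7.456 km/s.

Δv₂ = 7456 m/s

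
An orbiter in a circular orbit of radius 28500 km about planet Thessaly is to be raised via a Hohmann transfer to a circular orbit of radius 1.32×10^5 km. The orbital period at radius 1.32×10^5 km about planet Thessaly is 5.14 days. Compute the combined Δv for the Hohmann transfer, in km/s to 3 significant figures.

Δv = 1.89 km/s

From Kepler's third law T² = 4π²r³/μ at r = 1.32×10^5 km, T = 5.14 days = 5.14 × 86400 s = 4.44096×10^5 s: μ = 4π²r³/T² = 4.60392×10^5 km³/s².
Transfer-ellipse semi-major axis a_t = (r₁ + r₂)/2 = (28500 + 1.320×10^5)/2 = 80250 km.
Circular speed at r₁: v₁ = √(μ/r₁) = √(4.60392×10^5/28500) = 4.0192 km/s.
On the transfer ellipse at r₁, vis-viva gives v_p = √[μ(2/r₁ − 1/a_t)] = 5.1547 km/s.
First burn Δv₁ = |v_p − v₁| = 1.1355 km/s.
At r₂, v₂ = √(μ/r₂) = 1.86757 km/s.
Transfer-orbit speed at r₂: v_a = √[μ(2/r₂ − 1/a_t)] = 1.11295 km/s.
Second burn Δv₂ = |v₂ − v_a| = 0.75462 km/s.
Total Δv = Δv₁ + Δv₂ = 1.890 km/s.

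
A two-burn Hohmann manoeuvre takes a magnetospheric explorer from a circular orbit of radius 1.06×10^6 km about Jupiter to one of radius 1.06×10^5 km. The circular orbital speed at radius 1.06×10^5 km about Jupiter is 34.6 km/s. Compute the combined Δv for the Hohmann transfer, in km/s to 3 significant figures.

From the circular-orbit relation v² = μ/r at r = 1.06×10^5 km: μ = v²r = (34.6)² × 1.06×10^5 = 1.26899×10^8 km³/s².
The Hohmann ellipse has a_t = (r₁ + r₂)/2 = 5.830×10^5 km.
Circular speed at r₁: v₁ = √(μ/r₁) = √(1.26899×10^8/1.060×10^6) = 10.9415 km/s.
Transfer-orbit speed at r₁ (v² = μ(2/r − 1/a)): v_a = √[μ(2/r₁ − 1/a_t)] = 4.66546 km/s.
First burn Δv₁ = |v_a − v₁| = 6.276 km/s.
Circular speed at r₂: v₂ = √(μ/r₂) = 34.60 km/s.
Transfer-orbit speed at r₂: v_p = √[μ(2/r₂ − 1/a_t)] = 46.65 km/s.
Second burn Δv₂ = |v₂ − v_p| = 12.05 km/s.
Total Δv = Δv₁ + Δv₂ = 18.33 km/s.

Δv = 18.3 km/s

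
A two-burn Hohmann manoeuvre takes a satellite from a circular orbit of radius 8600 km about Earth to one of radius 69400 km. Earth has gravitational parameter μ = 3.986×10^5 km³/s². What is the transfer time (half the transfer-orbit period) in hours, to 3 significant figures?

t = 10.6 hours

The Hohmann ellipse has a_t = (r₁ + r₂)/2 = 39000 km.
Half the transfer-orbit period gives t = π√(a_t³/μ) = 38320 s.
Converting: 38320 s ÷ 3600 s/hour = 10.6 hours.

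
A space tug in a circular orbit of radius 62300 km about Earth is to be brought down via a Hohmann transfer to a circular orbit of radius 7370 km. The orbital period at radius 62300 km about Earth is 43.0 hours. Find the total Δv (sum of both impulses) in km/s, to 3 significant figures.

Δv = 3.85 km/s

From Kepler's third law T² = 4π²r³/μ at r = 62300 km, T = 43.0 hours = 43.0 × 3600 s = 1.548×10^5 s: μ = 4π²r³/T² = 3.98366×10^5 km³/s².
The Hohmann ellipse has a_t = (r₁ + r₂)/2 = 34835 km.
At r₁ the circular-orbit speed is v₁ = √(μ/r₁) = 2.529 km/s.
On the transfer ellipse at r₁, v² = μ(2/r − 1/a) gives v_a = √[μ(2/r₁ − 1/a_t)] = 1.163 km/s.
First burn Δv₁ = |v_a − v₁| = 1.366 km/s.
At r₂, v₂ = √(μ/r₂) = 7.352 km/s.
Transfer-orbit speed at r₂: v_p = √[μ(2/r₂ − 1/a_t)] = 9.832 km/s.
Second burn Δv₂ = |v₂ − v_p| = 2.480 km/s.
Δv = Δv₁ + Δv₂ = 1.366 + 2.480 = 3.846 km/s.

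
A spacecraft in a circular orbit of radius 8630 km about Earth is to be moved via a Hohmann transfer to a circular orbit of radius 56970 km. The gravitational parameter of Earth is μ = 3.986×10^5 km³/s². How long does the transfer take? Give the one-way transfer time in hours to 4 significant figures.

Transfer-ellipse semi-major axis a_t = (r₁ + r₂)/2 = (8630 + 56970)/2 = 32800 km.
Half the transfer-orbit period gives t = π√(a_t³/μ) = 29560 s.
Converting: 29560 s ÷ 3600 s/hour = 8.211 hours.

t = 8.211 hours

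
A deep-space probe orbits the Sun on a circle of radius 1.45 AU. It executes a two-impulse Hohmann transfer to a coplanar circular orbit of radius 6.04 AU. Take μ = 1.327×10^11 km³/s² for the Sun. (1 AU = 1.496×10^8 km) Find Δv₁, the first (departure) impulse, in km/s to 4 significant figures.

In km: r₁ = 1.45 × 1.496×10^8 = 2.1692×10^8 km; r₂ = 6.04 × 1.496×10^8 = 9.03584×10^8 km.
Semi-major axis of the transfer orbit: a_t = (2.1692×10^8 + 9.03584×10^8)/2 = 5.60252×10^8 km.
Circular speed at r = 2.1692×10^8 km: v_c = √(μ/r) = 24.734 km/s.
Transfer-orbit speed at the same r (vis-viva, a = a_t): v_t = √[μ(2/r − 1/a_t)] = 31.411 km/s.
Δv₁ = |v_t − v_c| = |31.411 − 24.734| = 6.677 km/s.

Δv₁ = 6.677 km/s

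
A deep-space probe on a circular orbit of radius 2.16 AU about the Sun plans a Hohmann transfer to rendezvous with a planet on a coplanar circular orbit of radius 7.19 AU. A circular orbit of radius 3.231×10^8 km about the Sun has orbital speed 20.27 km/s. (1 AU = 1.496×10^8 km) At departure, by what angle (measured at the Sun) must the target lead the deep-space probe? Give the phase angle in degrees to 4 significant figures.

φ = 85.63°

From the circular-orbit relation v² = μ/r at r = 3.231×10^8 km: μ = v²r = (20.27)² × 3.231×10^8 = 1.32753×10^11 km³/s².
In km: r₁ = 2.16 × 1.496×10^8 = 3.23136×10^8 km; r₂ = 7.19 × 1.496×10^8 = 1.075624×10^9 km.
Transfer-ellipse semi-major axis a_t = (r₁ + r₂)/2 = (3.23136×10^8 + 1.075624×10^9)/2 = 6.9938×10^8 km.
Transfer time t = π√(a_t³/μ) = 1.5948×10^8 s.
Target angular speed ω₂ = √(μ/r₂³) = 1.0328×10^-8 rad/s.
Angle swept by the target during transfer: ω₂·t = 1.647 rad = 94.37°.
The deep-space probe traverses 180° on the transfer ellipse, so the target must lead by 180° − 94.37° = 85.63°.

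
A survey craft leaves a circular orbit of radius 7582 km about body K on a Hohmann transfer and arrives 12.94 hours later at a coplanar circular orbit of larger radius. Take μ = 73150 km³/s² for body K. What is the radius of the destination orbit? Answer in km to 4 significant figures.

Transfer time t = 12.94 hours = 46584 s, and t = π√(a_t³/μ).
So a_t = (μ t²/π²)^(1/3) = (73150 × (46584)² / π²)^(1/3) = 25242 km.
Since a_t = (r₁ + r₂)/2, r₂ = 2a_t − r₁ = 2×25242 − 7582 = 42902 km.

r₂ = 42900 km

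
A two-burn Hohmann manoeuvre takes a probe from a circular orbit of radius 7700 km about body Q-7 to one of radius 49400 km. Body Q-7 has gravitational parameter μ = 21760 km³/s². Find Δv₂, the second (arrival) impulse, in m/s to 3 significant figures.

Transfer-ellipse semi-major axis a_t = (r₁ + r₂)/2 = (7700 + 49400)/2 = 28550 km.
Circular speed at r = 49400 km: v_c = √(μ/r) = 0.6637 km/s.
Vis-viva on the transfer ellipse at r = 49400 km gives v_t = √[μ(2/r − 1/a_t)] = 0.3447 km/s.
Δv₂ = |v_t − v_c| = |0.3447 − 0.6637| = 0.3190 km/s.

Δv₂ = 319 m/s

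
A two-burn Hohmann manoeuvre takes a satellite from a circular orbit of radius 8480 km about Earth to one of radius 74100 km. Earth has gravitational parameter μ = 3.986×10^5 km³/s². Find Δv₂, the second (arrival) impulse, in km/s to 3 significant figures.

Δv₂ = 1.27 km/s

Semi-major axis of the transfer orbit: a_t = (8480 + 74100)/2 = 41290 km.
On the circular orbit at r = 74100 km, v_c = √(μ/r) = 2.319 km/s.
Vis-viva on the transfer ellipse at r = 74100 km gives v_t = √[μ(2/r − 1/a_t)] = 1.051 km/s.
Δv₂ = |v_t − v_c| = |1.051 − 2.319| = 1.268 km/s.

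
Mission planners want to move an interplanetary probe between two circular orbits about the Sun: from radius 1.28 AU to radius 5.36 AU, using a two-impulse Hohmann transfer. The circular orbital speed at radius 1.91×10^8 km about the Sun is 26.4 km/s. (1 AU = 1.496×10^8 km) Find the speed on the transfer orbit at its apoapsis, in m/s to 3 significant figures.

From the circular-orbit relation v² = μ/r at r = 1.91×10^8 km: μ = v²r = (26.4)² × 1.91×10^8 = 1.33119×10^11 km³/s².
In km: r₁ = 1.28 × 1.496×10^8 = 1.91488×10^8 km; r₂ = 5.36 × 1.496×10^8 = 8.01856×10^8 km.
Transfer-ellipse semi-major axis a_t = (r₁ + r₂)/2 = (1.91488×10^8 + 8.01856×10^8)/2 = 4.96672×10^8 km.
At apoapsis, r = 8.01856×10^8 km.
Vis-viva: v = √[μ(2/r − 1/a_t)] = √[1.33119×10^11 × (2/8.01856×10^8 − 1/4.96672×10^8)] = 8.000 km/s.

v = 8000 m/s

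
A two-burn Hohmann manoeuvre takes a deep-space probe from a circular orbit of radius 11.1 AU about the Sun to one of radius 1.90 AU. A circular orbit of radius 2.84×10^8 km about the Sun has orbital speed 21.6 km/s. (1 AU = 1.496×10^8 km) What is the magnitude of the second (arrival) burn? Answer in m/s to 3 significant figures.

From the circular-orbit relation v² = μ/r at r = 2.84×10^8 km: μ = v²r = (21.6)² × 2.84×10^8 = 1.32503×10^11 km³/s².
In km: r₁ = 11.1 × 1.496×10^8 = 1.66056×10^9 km; r₂ = 1.90 × 1.496×10^8 = 2.8424×10^8 km.
Semi-major axis of the transfer orbit: a_t = (1.66056×10^9 + 2.8424×10^8)/2 = 9.724×10^8 km.
Circular speed at r = 2.8424×10^8 km: v_c = √(μ/r) = 21.591 km/s.
Transfer-orbit speed at the same r (vis-viva, a = a_t): v_t = √[μ(2/r − 1/a_t)] = 28.215 km/s.
Δv₂ = |v_t − v_c| = |28.215 − 21.591| = 6.624 km/s.

Δv₂ = 6620 m/s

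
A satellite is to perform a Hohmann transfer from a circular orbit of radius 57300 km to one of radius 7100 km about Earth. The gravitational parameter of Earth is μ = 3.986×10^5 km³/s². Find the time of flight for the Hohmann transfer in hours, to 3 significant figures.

Semi-major axis of the transfer orbit: a_t = (57300 + 7100)/2 = 32200 km.
Half the transfer-orbit period gives t = π√(a_t³/μ) = 28750 s.
Converting: 28750 s ÷ 3600 s/hour = 7.99 hours.

t = 7.99 hours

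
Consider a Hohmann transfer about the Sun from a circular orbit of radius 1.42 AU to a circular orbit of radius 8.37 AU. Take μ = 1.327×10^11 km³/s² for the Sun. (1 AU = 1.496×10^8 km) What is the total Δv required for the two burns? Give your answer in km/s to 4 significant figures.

Δv = 12.44 km/s

In km: r₁ = 1.42 × 1.496×10^8 = 2.12432×10^8 km; r₂ = 8.37 × 1.496×10^8 = 1.252152×10^9 km.
Semi-major axis of the transfer orbit: a_t = (2.12432×10^8 + 1.252152×10^9)/2 = 7.32292×10^8 km.
Circular speed at r₁: v₁ = √(μ/r₁) = √(1.327×10^11/2.12432×10^8) = 24.993 km/s.
Transfer-orbit speed at r₁ (v² = μ(2/r − 1/a)): v_p = √[μ(2/r₁ − 1/a_t)] = 32.682 km/s.
First burn Δv₁ = |v_p − v₁| = 7.689 km/s.
Circular speed at r₂: v₂ = √(μ/r₂) = 10.295 km/s.
Transfer-orbit speed at r₂: v_a = √[μ(2/r₂ − 1/a_t)] = 5.5447 km/s.
Second burn Δv₂ = |v₂ − v_a| = 4.750 km/s.
Δv = Δv₁ + Δv₂ = 7.689 + 4.750 = 12.44 km/s.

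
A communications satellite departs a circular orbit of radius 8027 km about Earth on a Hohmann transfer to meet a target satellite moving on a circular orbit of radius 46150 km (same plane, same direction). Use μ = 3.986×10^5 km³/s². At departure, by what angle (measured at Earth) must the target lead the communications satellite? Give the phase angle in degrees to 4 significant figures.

φ = 99.05°

Semi-major axis of the transfer orbit: a_t = (8027 + 46150)/2 = 27088.5 km.
Transfer time t = π√(a_t³/μ) = 22185 s.
Target angular speed ω₂ = √(μ/r₂³) = 6.3681×10^-5 rad/s.
Angle swept by the target during transfer: ω₂·t = 1.4128 rad = 80.95°.
Arrival is 180° from departure on the ellipse, so φ = 180° − 80.95° = 99.05°.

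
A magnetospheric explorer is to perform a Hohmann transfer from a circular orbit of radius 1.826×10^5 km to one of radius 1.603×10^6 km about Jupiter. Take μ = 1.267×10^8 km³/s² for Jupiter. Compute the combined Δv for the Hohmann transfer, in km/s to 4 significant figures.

The Hohmann ellipse has a_t = (r₁ + r₂)/2 = 8.928×10^5 km.
Circular speed at r₁: v₁ = √(μ/r₁) = √(1.267×10^8/1.826×10^5) = 26.34134 km/s.
On the transfer ellipse at r₁, v² = μ(2/r − 1/a) gives v_p = √[μ(2/r₁ − 1/a_t)] = 35.29617 km/s.
First burn Δv₁ = |v_p − v₁| = 8.9548 km/s.
At r₂, v₂ = √(μ/r₂) = 8.8904 km/s.
Transfer-orbit speed at r₂: v_a = √[μ(2/r₂ − 1/a_t)] = 4.0206 km/s.
Second burn Δv₂ = |v₂ − v_a| = 4.8698 km/s.
Total Δv = Δv₁ + Δv₂ = 13.82 km/s.

Δv = 13.82 km/s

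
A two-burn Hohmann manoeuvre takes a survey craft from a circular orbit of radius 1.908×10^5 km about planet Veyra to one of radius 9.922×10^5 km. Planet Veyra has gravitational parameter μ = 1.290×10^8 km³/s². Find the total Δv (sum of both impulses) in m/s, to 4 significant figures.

Transfer-ellipse semi-major axis a_t = (r₁ + r₂)/2 = (1.908×10^5 + 9.922×10^5)/2 = 5.915×10^5 km.
At r₁ the circular-orbit speed is v₁ = √(μ/r₁) = 26.002 km/s.
Transfer-orbit speed at r₁ (vis-viva equation): v_p = √[μ(2/r₁ − 1/a_t)] = 33.677 km/s.
First burn Δv₁ = |v_p − v₁| = 7.675 km/s.
At r₂, v₂ = √(μ/r₂) = 11.402 km/s.
Transfer-orbit speed at r₂: v_a = √[μ(2/r₂ − 1/a_t)] = 6.4760 km/s.
Second burn Δv₂ = |v₂ − v_a| = 4.926 km/s.
Total Δv = Δv₁ + Δv₂ = 12.60 km/s.

Δv = 12600 m/s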